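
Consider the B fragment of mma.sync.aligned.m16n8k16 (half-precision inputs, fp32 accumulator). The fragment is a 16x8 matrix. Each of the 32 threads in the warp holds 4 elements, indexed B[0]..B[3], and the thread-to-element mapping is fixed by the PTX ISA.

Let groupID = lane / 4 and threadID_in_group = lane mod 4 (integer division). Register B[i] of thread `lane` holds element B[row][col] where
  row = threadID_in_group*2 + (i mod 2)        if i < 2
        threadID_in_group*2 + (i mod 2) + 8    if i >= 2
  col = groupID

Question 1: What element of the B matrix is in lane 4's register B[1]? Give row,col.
4: g=1,t=0
[1] (0*2+1+0,1) = (1,1)

1,1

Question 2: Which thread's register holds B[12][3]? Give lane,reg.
14,2

c=3⇒gr=3  r=12⇒Rb=1,th=2,odd=0
L=3*4+2=14  i=1*2+0=2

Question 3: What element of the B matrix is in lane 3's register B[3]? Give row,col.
L=3→G=3>>2=0, T=3&3=3
[3]→row 3·2+1+8=15  col G=0

15,0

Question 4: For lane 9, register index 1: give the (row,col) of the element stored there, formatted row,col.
9: G=2,T=1
[1] (1*2+1+0,2) = (3,2)

3,2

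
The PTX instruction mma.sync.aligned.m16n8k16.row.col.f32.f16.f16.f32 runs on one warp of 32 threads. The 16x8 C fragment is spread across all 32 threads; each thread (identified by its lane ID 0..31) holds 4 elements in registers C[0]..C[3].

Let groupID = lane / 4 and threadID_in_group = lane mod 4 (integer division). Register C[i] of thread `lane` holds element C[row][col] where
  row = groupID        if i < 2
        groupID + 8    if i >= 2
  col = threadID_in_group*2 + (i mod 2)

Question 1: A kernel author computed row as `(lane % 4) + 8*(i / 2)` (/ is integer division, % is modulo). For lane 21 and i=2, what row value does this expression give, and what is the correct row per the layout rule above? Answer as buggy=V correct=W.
`(lane % 4) + 8*(i / 2)`[21,2]=>9
21: grp=5,tig=1
[2] (5+8,1*2+0) = (13,2)
row: 9 vs 13

buggy=9 correct=13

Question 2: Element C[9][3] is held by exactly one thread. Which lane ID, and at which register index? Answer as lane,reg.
r:9=>grp=1,rB=1  c:3=>tig=1,lo=1
L=1*4+1=5  i=1*2+1=3

5,3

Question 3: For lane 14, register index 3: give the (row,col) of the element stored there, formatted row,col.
lane 14->14/4=3, 14 mod 4=2
i=3  r:3+8->11  c:2·2+1->5

11,5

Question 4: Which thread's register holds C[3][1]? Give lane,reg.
r=3->g=3,rb=0  c=1->t=0,b0=1
L=3*4+0=12  i=0*2+1=1

12,1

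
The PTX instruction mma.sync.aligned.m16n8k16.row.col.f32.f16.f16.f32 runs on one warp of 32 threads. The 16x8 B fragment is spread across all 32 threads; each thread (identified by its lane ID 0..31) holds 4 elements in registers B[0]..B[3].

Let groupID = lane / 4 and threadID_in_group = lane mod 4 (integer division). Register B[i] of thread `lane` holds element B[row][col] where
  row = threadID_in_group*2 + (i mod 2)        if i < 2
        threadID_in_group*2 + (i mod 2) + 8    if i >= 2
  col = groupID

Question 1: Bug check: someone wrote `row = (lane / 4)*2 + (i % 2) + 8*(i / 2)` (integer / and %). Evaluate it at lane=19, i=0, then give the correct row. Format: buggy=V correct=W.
buggy=8 correct=6

`(lane / 4)*2 + (i % 2) + 8*(i / 2)`[19,0]->8
lane 19->19/4=4, 19 mod 4=3
i=0  r:2·3+0+0->6  c:4
row: 8 vs 6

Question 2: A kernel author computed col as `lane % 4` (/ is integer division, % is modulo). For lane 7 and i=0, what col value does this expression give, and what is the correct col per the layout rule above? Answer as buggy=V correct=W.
`lane % 4`[7,0]->3
L=7->g=7>>2=1, t=7&3=3
[0]->row 3·2+0+0=6  col g=1
col: 3 vs 1

buggy=3 correct=1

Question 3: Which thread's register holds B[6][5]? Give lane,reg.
c:5=>grp=5  r:6=>rB=0,tig=3,lo=0
L=5*4+3=23  i=0*2+0=0

23,0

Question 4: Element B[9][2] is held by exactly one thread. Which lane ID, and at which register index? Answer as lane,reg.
8,3

c:2=>grp=2  r:9=>rB=1,tig=0,lo=1
L=2*4+0=8  i=1*2+1=3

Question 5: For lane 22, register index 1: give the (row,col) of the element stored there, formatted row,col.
22: gr=5,th=2
[1] (2*2+1+0,5) = (5,5)

5,5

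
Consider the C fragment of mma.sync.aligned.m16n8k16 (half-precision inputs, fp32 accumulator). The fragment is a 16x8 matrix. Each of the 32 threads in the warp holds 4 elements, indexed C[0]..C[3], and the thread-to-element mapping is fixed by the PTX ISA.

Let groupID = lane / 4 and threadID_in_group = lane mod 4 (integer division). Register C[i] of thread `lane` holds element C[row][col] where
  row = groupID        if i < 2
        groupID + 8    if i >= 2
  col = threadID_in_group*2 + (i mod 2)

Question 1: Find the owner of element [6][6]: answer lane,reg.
r=6⇒gr=6,Rb=0  c=6⇒th=3,odd=0
L=6*4+3=27  i=0*2+0=0

27,0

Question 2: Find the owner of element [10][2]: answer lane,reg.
9,2

r=10->g=2,rb=1  c=2->t=1,b0=0
L=2*4+1=9  i=1*2+0=2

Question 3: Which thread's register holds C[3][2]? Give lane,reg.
13,0

r=3→G=3,rhi=0  c=2→T=1,p=0
L=3*4+1=13  i=0*2+0=0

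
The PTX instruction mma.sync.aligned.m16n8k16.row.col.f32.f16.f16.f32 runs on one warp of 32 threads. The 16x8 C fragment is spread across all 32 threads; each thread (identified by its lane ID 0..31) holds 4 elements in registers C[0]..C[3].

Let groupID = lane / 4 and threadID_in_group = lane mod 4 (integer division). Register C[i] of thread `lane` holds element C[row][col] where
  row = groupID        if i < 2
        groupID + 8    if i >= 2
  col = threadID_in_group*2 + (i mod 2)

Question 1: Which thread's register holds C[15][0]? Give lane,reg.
28,2

r:15=>grp=7,rB=1  c:0=>tig=0,lo=0
L=7*4+0=28  i=1*2+0=2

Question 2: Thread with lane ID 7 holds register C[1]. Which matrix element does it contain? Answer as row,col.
1,7

7: g=1,t=3
[1] (1+0,3*2+1) = (1,7)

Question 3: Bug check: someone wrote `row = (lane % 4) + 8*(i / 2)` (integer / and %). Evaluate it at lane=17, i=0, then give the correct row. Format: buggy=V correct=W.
`(lane % 4) + 8*(i / 2)`[17,0]=>1
lane 17: grp=4 (17/4), tig=1 (17%4)
i=0: r=4+0=4, c=1*2+0=2
row: 1 vs 4

buggy=1 correct=4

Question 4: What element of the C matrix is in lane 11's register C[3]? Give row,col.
lane 11->11/4=2, 11 mod 4=3
i=3  r:2+8->10  c:2·3+1->7

10,7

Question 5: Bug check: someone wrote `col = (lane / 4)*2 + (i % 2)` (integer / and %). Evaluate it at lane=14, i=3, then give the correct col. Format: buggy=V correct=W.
`(lane / 4)*2 + (i % 2)`[14,3]⇒7
lane 14: gr=3 (14/4), th=2 (14%4)
i=3: r=3+8=11, c=2*2+1=5
col: 7 vs 5

buggy=7 correct=5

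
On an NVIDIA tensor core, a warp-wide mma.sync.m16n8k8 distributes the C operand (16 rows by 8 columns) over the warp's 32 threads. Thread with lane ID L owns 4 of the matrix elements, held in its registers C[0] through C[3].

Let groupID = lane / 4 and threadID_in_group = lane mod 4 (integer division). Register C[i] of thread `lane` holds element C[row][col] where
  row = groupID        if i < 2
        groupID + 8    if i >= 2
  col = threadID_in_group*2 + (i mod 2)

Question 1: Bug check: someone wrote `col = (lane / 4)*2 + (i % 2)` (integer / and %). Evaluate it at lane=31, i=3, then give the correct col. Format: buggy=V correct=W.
buggy=15 correct=7

`(lane / 4)*2 + (i % 2)`[31,3]=>15
lane 31: grp=7 (31/4), tig=3 (31%4)
i=3: r=7+8=15, c=3*2+1=7
col: 15 vs 7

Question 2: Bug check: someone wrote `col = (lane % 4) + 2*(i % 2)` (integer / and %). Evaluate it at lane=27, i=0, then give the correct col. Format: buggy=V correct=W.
buggy=3 correct=6

`(lane % 4) + 2*(i % 2)`[27,0]->3
L=27->g=27>>2=6, t=27&3=3
[0]->row 6+0=6  col 3·2+0=6
col: 3 vs 6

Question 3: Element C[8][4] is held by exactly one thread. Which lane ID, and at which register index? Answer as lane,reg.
r: 8->gid=0,r8=1  c: 4->tid=2,i&1=0
L=0*4+2=2  i=1*2+0=2

2,2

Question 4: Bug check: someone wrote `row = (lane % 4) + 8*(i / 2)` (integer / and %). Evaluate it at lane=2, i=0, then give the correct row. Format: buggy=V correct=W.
buggy=2 correct=0

`(lane % 4) + 8*(i / 2)`[2,0]=>2
2: grp=0,tig=2
[0] (0+0,2*2+0) = (0,4)
row: 2 vs 0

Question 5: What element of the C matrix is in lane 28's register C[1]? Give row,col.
28: gr=7,th=0
[1] (7+0,0*2+1) = (7,1)

7,1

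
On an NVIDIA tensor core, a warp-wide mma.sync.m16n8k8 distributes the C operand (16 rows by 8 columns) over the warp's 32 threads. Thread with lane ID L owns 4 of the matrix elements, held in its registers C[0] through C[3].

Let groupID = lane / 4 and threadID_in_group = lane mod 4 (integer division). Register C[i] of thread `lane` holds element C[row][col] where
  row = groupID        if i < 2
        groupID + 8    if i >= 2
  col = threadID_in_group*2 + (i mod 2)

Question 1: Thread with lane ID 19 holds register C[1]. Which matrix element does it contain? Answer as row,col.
L=19->gid=19>>2=4, tid=19&3=3
[1]->row 4+0=4  col 3·2+1=7

4,7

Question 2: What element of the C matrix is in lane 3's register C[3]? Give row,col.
lane 3: g=0 (3/4), t=3 (3%4)
i=3: r=0+8=8, c=3*2+1=7

8,7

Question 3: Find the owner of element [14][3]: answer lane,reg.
r: 14->gid=6,r8=1  c: 3->tid=1,i&1=1
L=6*4+1=25  i=1*2+1=3

25,3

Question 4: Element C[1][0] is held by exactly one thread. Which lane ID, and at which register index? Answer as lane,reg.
r=1⇒gr=1,Rb=0  c=0⇒th=0,odd=0
L=1*4+0=4  i=0*2+0=0

4,0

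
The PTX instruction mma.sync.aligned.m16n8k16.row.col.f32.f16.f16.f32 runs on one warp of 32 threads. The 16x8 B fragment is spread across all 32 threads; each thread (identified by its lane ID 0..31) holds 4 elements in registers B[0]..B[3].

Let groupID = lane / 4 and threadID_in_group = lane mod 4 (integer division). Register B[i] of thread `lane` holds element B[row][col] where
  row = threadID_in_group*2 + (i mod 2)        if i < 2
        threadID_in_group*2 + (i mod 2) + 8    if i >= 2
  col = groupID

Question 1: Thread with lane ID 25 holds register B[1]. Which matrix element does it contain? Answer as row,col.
lane 25: gr=6 (25/4), th=1 (25%4)
i=1: r=1*2+1+0=3, c=gr=6

3,6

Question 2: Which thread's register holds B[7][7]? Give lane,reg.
31,1

c=7⇒gr=7  r=7⇒Rb=0,th=3,odd=1
L=7*4+3=31  i=0*2+1=1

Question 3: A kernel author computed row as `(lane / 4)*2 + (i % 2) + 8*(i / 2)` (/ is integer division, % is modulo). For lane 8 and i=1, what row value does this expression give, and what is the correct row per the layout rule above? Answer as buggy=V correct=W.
buggy=5 correct=1

`(lane / 4)*2 + (i % 2) + 8*(i / 2)`[8,1]->5
L=8->g=8>>2=2, t=8&3=0
[1]->row 0·2+1+0=1  col g=2
row: 5 vs 1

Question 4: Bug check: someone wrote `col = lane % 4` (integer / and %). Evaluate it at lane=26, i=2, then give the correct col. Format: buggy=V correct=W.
buggy=2 correct=6

`lane % 4`[26,2]=>2
26: grp=6,tig=2
[2] (2*2+0+8,6) = (12,6)
col: 2 vs 6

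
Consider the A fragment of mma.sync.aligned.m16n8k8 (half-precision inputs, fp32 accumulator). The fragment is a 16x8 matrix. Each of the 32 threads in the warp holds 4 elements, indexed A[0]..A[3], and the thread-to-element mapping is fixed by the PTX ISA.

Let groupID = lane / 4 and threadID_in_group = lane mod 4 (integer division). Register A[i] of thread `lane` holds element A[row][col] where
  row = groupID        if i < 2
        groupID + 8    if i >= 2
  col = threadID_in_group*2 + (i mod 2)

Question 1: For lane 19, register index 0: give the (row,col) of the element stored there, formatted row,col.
4,6

19: G=4,T=3
[0] (4+0,3*2+0) = (4,6)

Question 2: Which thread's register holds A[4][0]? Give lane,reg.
r=4->g=4,rb=0  c=0->t=0,b0=0
L=4*4+0=16  i=0*2+0=0

16,0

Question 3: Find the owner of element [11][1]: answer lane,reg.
12,3

r:11=>grp=3,rB=1  c:1=>tig=0,lo=1
L=3*4+0=12  i=1*2+1=3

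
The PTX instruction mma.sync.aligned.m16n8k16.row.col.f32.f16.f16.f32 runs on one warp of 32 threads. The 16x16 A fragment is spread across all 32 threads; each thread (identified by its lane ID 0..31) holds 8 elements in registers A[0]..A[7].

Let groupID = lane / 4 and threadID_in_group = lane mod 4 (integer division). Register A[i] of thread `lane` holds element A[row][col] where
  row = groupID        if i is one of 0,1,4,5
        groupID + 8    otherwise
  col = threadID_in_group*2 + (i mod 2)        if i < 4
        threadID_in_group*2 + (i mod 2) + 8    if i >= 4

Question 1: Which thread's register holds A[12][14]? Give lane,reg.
r=12⇒gr=4,Rb=1  c=14⇒Cb=1,th=3,odd=0
L=4*4+3=19  i=1*4+1*2+0=6

19,6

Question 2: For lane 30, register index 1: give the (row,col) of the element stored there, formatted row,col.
7,5

30: gr=7,th=2
[1] (7+0,2*2+1+0) = (7,5)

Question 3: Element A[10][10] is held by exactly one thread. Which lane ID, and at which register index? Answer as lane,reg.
r: 10->gid=2,r8=1  c: 10->c8=1,tid=1,i&1=0
L=2*4+1=9  i=1*4+1*2+0=6

9,6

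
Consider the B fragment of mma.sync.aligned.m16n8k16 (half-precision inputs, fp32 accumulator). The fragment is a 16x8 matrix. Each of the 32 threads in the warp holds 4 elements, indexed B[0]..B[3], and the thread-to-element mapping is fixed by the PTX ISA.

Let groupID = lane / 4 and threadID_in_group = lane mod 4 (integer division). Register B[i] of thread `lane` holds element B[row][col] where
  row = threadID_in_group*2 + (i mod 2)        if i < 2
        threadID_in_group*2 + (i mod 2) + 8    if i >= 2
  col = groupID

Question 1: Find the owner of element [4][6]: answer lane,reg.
26,0

c=6→G=6  r=4→rhi=0,T=2,p=0
L=6*4+2=26  i=0*2+0=0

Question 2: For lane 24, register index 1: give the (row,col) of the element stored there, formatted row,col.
1,6

lane 24⇒24/4=6, 24 mod 4=0
i=1  r:2·0+1+0⇒1  c:6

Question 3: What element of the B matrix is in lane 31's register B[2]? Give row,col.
31: gr=7,th=3
[2] (3*2+0+8,7) = (14,7)

14,7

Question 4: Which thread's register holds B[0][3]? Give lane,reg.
c=3→G=3  r=0→rhi=0,T=0,p=0
L=3*4+0=12  i=0*2+0=0

12,0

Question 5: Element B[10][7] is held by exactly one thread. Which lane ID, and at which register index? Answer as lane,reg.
c:7=>grp=7  r:10=>rB=1,tig=1,lo=0
L=7*4+1=29  i=1*2+0=2

29,2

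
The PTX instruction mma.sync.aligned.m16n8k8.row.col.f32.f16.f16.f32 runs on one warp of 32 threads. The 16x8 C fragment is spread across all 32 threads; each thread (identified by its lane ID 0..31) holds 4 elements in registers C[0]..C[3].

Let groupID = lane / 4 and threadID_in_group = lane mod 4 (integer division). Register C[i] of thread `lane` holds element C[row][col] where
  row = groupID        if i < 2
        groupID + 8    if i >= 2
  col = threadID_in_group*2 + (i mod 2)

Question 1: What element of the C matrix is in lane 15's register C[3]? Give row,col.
11,7

lane 15: G=3 (15/4), T=3 (15%4)
i=3: r=3+8=11, c=3*2+1=7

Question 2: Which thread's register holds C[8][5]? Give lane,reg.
2,3

r=8->g=0,rb=1  c=5->t=2,b0=1
L=0*4+2=2  i=1*2+1=3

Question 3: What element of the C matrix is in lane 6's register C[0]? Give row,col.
lane 6: G=1 (6/4), T=2 (6%4)
i=0: r=1+0=1, c=2*2+0=4

1,4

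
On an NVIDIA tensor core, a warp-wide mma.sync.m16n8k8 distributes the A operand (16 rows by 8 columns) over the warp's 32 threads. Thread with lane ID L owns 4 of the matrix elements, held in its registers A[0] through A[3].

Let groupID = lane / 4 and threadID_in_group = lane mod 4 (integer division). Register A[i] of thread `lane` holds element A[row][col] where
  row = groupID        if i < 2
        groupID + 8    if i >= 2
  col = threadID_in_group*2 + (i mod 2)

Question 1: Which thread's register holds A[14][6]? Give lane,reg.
27,2

r: 14->gid=6,r8=1  c: 6->tid=3,i&1=0
L=6*4+3=27  i=1*2+0=2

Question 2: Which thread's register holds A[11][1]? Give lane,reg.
12,3

r:11=>grp=3,rB=1  c:1=>tig=0,lo=1
L=3*4+0=12  i=1*2+1=3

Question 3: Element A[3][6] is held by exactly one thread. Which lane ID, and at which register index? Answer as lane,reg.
r=3→G=3,rhi=0  c=6→T=3,p=0
L=3*4+3=15  i=0*2+0=0

15,0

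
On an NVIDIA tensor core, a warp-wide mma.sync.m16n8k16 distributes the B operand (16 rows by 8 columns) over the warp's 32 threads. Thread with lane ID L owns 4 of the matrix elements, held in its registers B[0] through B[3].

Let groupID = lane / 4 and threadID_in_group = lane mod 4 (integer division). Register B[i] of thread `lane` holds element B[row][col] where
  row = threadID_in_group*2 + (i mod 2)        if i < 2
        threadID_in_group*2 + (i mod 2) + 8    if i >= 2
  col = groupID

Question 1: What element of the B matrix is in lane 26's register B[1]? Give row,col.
L=26->gid=26>>2=6, tid=26&3=2
[1]->row 2·2+1+0=5  col gid=6

5,6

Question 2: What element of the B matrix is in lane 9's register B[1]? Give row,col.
3,2

L=9⇒gr=9>>2=2, th=9&3=1
[1]⇒row 1·2+1+0=3  col gr=2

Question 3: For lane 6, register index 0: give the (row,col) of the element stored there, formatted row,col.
4,1

lane 6->6/4=1, 6 mod 4=2
i=0  r:2·2+0+0->4  c:1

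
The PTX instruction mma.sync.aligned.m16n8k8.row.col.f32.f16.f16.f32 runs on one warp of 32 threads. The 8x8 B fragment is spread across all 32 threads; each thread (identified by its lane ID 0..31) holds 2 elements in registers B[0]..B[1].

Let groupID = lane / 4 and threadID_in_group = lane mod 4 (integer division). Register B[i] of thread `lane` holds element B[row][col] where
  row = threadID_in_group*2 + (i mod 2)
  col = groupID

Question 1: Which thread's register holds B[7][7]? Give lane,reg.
31,1

c=7->g=7  r=7->t=3,b0=1
L=7*4+3=31  i=1=1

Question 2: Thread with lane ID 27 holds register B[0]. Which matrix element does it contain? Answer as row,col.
L=27→G=27>>2=6, T=27&3=3
[0]→row 3·2+0=6  col G=6

6,6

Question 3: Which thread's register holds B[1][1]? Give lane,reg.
c:1=>grp=1  r:1=>tig=0,lo=1
L=1*4+0=4  i=1=1

4,1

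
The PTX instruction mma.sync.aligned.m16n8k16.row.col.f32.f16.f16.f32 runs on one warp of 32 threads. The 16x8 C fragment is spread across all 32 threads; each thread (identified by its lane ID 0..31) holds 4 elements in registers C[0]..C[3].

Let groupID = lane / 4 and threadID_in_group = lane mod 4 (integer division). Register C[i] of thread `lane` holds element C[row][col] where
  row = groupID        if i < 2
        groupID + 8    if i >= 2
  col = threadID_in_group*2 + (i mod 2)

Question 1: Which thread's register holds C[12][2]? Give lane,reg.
r=12⇒gr=4,Rb=1  c=2⇒th=1,odd=0
L=4*4+1=17  i=1*2+0=2

17,2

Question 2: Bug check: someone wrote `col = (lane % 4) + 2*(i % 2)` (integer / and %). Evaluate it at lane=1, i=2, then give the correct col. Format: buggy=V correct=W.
`(lane % 4) + 2*(i % 2)`[1,2]⇒1
lane 1: gr=0 (1/4), th=1 (1%4)
i=2: r=0+8=8, c=1*2+0=2
col: 1 vs 2

buggy=1 correct=2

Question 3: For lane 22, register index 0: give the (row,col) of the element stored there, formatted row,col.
lane 22->22/4=5, 22 mod 4=2
i=0  r:5+0->5  c:2·2+0->4

5,4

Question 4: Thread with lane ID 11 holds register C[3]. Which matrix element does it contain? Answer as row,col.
10,7

11: grp=2,tig=3
[3] (2+8,3*2+1) = (10,7)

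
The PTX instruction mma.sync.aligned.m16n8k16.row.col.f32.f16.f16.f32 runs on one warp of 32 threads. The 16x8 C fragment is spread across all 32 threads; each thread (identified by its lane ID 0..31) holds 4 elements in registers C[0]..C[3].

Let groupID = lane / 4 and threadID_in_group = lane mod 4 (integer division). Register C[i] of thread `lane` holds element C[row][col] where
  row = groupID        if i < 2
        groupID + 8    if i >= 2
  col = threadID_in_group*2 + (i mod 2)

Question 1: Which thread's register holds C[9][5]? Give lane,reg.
r: 9->gid=1,r8=1  c: 5->tid=2,i&1=1
L=1*4+2=6  i=1*2+1=3

6,3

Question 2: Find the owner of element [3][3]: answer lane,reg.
r=3->g=3,rb=0  c=3->t=1,b0=1
L=3*4+1=13  i=0*2+1=1

13,1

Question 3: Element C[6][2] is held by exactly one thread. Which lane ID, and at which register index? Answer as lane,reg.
25,0

r:6=>grp=6,rB=0  c:2=>tig=1,lo=0
L=6*4+1=25  i=0*2+0=0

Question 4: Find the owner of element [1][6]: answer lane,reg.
r=1→G=1,rhi=0  c=6→T=3,p=0
L=1*4+3=7  i=0*2+0=0

7,0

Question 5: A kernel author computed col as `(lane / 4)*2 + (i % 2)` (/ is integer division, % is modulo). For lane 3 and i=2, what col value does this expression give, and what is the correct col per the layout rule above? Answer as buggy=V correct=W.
`(lane / 4)*2 + (i % 2)`[3,2]⇒0
lane 3: gr=0 (3/4), th=3 (3%4)
i=2: r=0+8=8, c=3*2+0=6
col: 0 vs 6

buggy=0 correct=6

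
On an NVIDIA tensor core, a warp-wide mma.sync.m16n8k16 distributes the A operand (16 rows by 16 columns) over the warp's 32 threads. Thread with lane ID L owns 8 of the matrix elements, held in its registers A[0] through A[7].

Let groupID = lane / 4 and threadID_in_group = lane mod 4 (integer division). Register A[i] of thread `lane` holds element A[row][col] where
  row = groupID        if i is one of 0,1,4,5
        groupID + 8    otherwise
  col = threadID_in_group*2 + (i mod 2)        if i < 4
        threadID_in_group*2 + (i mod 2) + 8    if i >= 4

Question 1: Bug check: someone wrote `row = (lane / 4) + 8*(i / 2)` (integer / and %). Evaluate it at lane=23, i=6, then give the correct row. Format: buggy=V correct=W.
`(lane / 4) + 8*(i / 2)`[23,6]→29
23: G=5,T=3
[6] (5+8,3*2+0+8) = (13,14)
row: 29 vs 13

buggy=29 correct=13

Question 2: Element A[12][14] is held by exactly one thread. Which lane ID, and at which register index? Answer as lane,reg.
19,6

r=12→G=4,rhi=1  c=14→chi=1,T=3,p=0
L=4*4+3=19  i=1*4+1*2+0=6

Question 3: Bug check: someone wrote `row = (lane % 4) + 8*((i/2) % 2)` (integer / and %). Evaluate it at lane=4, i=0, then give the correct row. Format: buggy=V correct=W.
`(lane % 4) + 8*((i/2) % 2)`[4,0]->0
lane 4: gid=1 (4/4), tid=0 (4%4)
i=0: r=1+0=1, c=0*2+0+0=0
row: 0 vs 1

buggy=0 correct=1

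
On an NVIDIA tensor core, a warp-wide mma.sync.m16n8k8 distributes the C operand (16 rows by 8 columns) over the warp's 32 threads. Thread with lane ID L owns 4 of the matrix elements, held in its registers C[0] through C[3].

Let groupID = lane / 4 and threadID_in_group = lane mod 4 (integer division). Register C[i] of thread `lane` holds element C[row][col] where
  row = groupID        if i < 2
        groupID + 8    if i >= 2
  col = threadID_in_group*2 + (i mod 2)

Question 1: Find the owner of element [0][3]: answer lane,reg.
1,1

r: 0->gid=0,r8=0  c: 3->tid=1,i&1=1
L=0*4+1=1  i=0*2+1=1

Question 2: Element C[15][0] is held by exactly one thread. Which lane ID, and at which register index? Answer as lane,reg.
28,2

r=15->g=7,rb=1  c=0->t=0,b0=0
L=7*4+0=28  i=1*2+0=2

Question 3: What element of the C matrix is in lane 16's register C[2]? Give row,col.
12,0

lane 16: gr=4 (16/4), th=0 (16%4)
i=2: r=4+8=12, c=0*2+0=0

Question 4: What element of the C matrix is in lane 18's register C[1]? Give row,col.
4,5

lane 18->18/4=4, 18 mod 4=2
i=1  r:4+0->4  c:2·2+1->5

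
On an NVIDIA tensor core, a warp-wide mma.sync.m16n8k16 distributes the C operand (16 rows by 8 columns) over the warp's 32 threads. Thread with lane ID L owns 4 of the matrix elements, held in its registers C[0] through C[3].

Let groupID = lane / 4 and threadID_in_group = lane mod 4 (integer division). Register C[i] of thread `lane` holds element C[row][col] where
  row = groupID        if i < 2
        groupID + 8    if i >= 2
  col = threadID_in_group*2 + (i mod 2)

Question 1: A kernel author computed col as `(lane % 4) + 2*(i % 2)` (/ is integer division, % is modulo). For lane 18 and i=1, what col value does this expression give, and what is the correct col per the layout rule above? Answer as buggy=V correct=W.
`(lane % 4) + 2*(i % 2)`[18,1]=>4
lane 18=>18/4=4, 18 mod 4=2
i=1  r:4+0=>4  c:2·2+1=>5
col: 4 vs 5

buggy=4 correct=5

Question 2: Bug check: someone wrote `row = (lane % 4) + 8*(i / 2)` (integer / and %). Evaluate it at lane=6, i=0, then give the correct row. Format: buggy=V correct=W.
`(lane % 4) + 8*(i / 2)`[6,0]->2
L=6->g=6>>2=1, t=6&3=2
[0]->row 1+0=1  col 2·2+0=4
row: 2 vs 1

buggy=2 correct=1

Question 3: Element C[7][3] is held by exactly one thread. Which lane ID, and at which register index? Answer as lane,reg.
r=7⇒gr=7,Rb=0  c=3⇒th=1,odd=1
L=7*4+1=29  i=0*2+1=1

29,1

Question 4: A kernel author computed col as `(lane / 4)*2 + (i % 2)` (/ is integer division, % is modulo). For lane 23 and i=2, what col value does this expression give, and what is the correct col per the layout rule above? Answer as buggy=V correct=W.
`(lane / 4)*2 + (i % 2)`[23,2]->10
L=23->g=23>>2=5, t=23&3=3
[2]->row 5+8=13  col 3·2+0=6
col: 10 vs 6

buggy=10 correct=6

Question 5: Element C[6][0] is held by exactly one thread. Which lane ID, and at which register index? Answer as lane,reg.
r=6→G=6,rhi=0  c=0→T=0,p=0
L=6*4+0=24  i=0*2+0=0

24,0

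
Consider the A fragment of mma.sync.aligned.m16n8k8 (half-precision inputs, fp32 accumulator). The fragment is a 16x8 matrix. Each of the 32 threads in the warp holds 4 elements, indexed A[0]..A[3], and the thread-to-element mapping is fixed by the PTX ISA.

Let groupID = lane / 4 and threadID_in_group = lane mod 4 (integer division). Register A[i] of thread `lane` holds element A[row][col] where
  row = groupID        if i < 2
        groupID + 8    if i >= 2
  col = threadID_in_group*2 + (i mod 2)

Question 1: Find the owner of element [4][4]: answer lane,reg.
18,0

r:4=>grp=4,rB=0  c:4=>tig=2,lo=0
L=4*4+2=18  i=0*2+0=0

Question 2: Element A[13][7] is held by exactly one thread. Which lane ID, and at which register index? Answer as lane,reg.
r: 13->gid=5,r8=1  c: 7->tid=3,i&1=1
L=5*4+3=23  i=1*2+1=3

23,3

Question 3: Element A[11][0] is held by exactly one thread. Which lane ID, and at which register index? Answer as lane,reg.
r=11→G=3,rhi=1  c=0→T=0,p=0
L=3*4+0=12  i=1*2+0=2

12,2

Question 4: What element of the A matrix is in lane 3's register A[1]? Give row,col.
0,7

lane 3→3/4=0, 3 mod 4=3
i=1  r:0+0→0  c:2·3+1→7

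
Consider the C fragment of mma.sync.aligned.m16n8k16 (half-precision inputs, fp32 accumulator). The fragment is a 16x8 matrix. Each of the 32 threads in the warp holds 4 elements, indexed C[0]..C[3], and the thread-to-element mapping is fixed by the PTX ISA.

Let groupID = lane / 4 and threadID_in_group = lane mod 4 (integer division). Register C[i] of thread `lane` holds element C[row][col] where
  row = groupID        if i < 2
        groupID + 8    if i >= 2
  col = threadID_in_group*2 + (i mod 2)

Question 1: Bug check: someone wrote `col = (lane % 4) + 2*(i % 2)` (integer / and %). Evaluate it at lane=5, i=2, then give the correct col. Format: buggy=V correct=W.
buggy=1 correct=2

`(lane % 4) + 2*(i % 2)`[5,2]⇒1
5: gr=1,th=1
[2] (1+8,1*2+0) = (9,2)
col: 1 vs 2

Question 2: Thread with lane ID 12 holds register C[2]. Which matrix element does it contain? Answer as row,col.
11,0

L=12->g=12>>2=3, t=12&3=0
[2]->row 3+8=11  col 0·2+0=0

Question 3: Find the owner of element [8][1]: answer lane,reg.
r=8->g=0,rb=1  c=1->t=0,b0=1
L=0*4+0=0  i=1*2+1=3

0,3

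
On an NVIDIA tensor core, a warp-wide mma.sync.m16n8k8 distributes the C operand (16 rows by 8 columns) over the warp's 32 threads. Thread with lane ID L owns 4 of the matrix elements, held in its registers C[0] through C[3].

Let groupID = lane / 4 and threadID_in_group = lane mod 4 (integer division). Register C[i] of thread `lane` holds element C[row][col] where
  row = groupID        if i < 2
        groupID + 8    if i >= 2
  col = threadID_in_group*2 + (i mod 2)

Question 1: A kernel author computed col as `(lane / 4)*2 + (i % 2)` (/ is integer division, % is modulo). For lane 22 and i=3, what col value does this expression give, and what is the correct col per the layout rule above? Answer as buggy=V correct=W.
buggy=11 correct=5

`(lane / 4)*2 + (i % 2)`[22,3]->11
L=22->g=22>>2=5, t=22&3=2
[3]->row 5+8=13  col 2·2+1=5
col: 11 vs 5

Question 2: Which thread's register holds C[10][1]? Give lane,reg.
8,3

r=10⇒gr=2,Rb=1  c=1⇒th=0,odd=1
L=2*4+0=8  i=1*2+1=3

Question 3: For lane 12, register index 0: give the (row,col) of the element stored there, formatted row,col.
3,0

lane 12⇒12/4=3, 12 mod 4=0
i=0  r:3+0⇒3  c:2·0+0⇒0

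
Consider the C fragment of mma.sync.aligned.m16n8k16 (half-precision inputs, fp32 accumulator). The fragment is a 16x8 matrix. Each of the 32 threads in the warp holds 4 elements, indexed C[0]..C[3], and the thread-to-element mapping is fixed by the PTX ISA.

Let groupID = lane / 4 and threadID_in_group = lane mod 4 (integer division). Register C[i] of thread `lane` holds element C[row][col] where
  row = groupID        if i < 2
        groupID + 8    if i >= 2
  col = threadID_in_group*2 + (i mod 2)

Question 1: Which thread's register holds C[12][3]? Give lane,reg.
17,3

r=12⇒gr=4,Rb=1  c=3⇒th=1,odd=1
L=4*4+1=17  i=1*2+1=3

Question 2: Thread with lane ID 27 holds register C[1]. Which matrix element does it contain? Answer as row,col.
6,7

L=27→G=27>>2=6, T=27&3=3
[1]→row 6+0=6  col 3·2+1=7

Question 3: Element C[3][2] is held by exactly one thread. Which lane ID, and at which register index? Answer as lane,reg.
r=3→G=3,rhi=0  c=2→T=1,p=0
L=3*4+1=13  i=0*2+0=0

13,0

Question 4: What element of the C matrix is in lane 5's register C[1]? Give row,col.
1,3

lane 5: G=1 (5/4), T=1 (5%4)
i=1: r=1+0=1, c=1*2+1=3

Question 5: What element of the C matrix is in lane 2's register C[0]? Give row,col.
L=2⇒gr=2>>2=0, th=2&3=2
[0]⇒row 0+0=0  col 2·2+0=4

0,4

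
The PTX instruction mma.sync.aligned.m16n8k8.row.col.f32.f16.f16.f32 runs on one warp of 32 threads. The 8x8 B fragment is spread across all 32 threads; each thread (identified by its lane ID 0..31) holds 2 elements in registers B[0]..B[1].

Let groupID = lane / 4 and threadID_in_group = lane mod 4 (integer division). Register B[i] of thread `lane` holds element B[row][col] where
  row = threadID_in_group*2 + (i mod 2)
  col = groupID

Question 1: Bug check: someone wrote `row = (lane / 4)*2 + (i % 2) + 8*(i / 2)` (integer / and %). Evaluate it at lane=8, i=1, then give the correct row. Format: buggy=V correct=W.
buggy=5 correct=1

`(lane / 4)*2 + (i % 2) + 8*(i / 2)`[8,1]=>5
lane 8: grp=2 (8/4), tig=0 (8%4)
i=1: r=0*2+1=1, c=grp=2
row: 5 vs 1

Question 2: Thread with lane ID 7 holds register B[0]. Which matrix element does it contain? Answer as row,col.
lane 7⇒7/4=1, 7 mod 4=3
i=0  r:2·3+0⇒6  c:1

6,1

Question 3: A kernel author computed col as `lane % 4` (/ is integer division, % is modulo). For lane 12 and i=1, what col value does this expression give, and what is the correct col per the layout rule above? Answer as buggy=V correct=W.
`lane % 4`[12,1]=>0
lane 12=>12/4=3, 12 mod 4=0
i=1  r:2·0+1=>1  c:3
col: 0 vs 3

buggy=0 correct=3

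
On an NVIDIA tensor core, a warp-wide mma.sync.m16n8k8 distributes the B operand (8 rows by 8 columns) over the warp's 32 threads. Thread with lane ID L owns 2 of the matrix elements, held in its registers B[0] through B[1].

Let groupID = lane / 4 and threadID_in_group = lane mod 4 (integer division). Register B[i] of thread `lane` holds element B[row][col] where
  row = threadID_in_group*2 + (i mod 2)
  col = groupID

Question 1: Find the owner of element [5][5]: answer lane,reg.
c=5->g=5  r=5->t=2,b0=1
L=5*4+2=22  i=1=1

22,1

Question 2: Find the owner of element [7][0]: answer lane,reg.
c=0->g=0  r=7->t=3,b0=1
L=0*4+3=3  i=1=1

3,1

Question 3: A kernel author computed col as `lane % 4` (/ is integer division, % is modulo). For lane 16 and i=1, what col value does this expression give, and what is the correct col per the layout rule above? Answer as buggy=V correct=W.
buggy=0 correct=4

`lane % 4`[16,1]→0
16: G=4,T=0
[1] (0*2+1,4) = (1,4)
col: 0 vs 4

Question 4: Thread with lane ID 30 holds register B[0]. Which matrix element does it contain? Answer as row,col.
4,7

lane 30=>30/4=7, 30 mod 4=2
i=0  r:2·2+0=>4  c:7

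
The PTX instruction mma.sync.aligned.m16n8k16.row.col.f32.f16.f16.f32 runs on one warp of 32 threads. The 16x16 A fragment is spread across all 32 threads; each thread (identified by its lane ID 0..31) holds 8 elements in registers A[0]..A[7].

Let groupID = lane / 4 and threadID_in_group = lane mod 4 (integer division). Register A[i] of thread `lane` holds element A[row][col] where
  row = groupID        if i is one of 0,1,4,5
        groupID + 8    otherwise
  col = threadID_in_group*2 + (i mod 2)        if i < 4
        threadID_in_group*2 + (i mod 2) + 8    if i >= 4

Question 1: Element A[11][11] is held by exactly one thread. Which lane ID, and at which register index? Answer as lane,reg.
r:11=>grp=3,rB=1  c:11=>cB=1,tig=1,lo=1
L=3*4+1=13  i=1*4+1*2+1=7

13,7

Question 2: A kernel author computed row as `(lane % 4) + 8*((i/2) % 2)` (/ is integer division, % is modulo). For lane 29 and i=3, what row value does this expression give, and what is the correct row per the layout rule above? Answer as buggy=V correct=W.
buggy=9 correct=15

`(lane % 4) + 8*((i/2) % 2)`[29,3]=>9
lane 29: grp=7 (29/4), tig=1 (29%4)
i=3: r=7+8=15, c=1*2+1+0=3
row: 9 vs 15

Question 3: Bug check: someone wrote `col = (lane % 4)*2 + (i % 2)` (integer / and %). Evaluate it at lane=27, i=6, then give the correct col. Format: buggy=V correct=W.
`(lane % 4)*2 + (i % 2)`[27,6]->6
27: g=6,t=3
[6] (6+8,3*2+0+8) = (14,14)
col: 6 vs 14

buggy=6 correct=14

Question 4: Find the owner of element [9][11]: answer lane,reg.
5,7

r=9⇒gr=1,Rb=1  c=11⇒Cb=1,th=1,odd=1
L=1*4+1=5  i=1*4+1*2+1=7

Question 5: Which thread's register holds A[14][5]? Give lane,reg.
r=14⇒gr=6,Rb=1  c=5⇒Cb=0,th=2,odd=1
L=6*4+2=26  i=0*4+1*2+1=3

26,3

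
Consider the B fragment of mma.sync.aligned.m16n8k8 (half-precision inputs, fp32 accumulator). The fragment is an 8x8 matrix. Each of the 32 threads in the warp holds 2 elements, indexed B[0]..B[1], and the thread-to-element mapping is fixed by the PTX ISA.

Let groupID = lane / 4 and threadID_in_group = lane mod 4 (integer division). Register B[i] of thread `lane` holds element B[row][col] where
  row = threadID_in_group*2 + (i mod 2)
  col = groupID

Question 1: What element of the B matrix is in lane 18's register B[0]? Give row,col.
4,4

L=18→G=18>>2=4, T=18&3=2
[0]→row 2·2+0=4  col G=4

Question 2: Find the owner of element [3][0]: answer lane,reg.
1,1

c=0->g=0  r=3->t=1,b0=1
L=0*4+1=1  i=1=1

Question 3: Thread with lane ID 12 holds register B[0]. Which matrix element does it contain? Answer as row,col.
12: G=3,T=0
[0] (0*2+0,3) = (0,3)

0,3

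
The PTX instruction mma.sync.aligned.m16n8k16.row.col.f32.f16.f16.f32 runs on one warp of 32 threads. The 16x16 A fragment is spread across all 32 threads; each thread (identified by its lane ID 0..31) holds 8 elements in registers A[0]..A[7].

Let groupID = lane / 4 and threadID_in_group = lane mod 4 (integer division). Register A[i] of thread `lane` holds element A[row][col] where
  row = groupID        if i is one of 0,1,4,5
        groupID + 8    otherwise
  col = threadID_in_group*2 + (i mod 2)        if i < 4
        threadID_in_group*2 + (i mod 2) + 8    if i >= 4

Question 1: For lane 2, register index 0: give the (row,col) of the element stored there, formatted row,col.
0,4

2: G=0,T=2
[0] (0+0,2*2+0+0) = (0,4)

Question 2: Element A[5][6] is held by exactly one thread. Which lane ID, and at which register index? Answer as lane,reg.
r=5⇒gr=5,Rb=0  c=6⇒Cb=0,th=3,odd=0
L=5*4+3=23  i=0*4+0*2+0=0

23,0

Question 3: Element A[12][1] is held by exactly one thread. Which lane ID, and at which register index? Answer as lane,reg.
r:12=>grp=4,rB=1  c:1=>cB=0,tig=0,lo=1
L=4*4+0=16  i=0*4+1*2+1=3

16,3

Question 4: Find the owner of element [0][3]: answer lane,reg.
r=0->g=0,rb=0  c=3->cb=0,t=1,b0=1
L=0*4+1=1  i=0*4+0*2+1=1

1,1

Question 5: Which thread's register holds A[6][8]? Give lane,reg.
r=6→G=6,rhi=0  c=8→chi=1,T=0,p=0
L=6*4+0=24  i=1*4+0*2+0=4

24,4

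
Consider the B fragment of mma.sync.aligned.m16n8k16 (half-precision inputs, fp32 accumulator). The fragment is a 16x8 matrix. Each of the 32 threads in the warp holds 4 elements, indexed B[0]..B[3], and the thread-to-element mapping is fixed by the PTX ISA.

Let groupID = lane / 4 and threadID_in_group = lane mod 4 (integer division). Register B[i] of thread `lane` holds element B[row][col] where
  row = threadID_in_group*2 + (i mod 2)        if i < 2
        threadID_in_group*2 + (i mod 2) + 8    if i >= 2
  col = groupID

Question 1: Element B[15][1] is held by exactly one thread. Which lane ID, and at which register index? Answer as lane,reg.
7,3

c: 1->gid=1  r: 15->r8=1,tid=3,i&1=1
L=1*4+3=7  i=1*2+1=3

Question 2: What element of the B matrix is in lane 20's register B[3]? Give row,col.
lane 20→20/4=5, 20 mod 4=0
i=3  r:2·0+1+8→9  c:5

9,5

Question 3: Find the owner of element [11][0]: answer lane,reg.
1,3

c=0⇒gr=0  r=11⇒Rb=1,th=1,odd=1
L=0*4+1=1  i=1*2+1=3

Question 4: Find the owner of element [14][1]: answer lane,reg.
c:1=>grp=1  r:14=>rB=1,tig=3,lo=0
L=1*4+3=7  i=1*2+0=2

7,2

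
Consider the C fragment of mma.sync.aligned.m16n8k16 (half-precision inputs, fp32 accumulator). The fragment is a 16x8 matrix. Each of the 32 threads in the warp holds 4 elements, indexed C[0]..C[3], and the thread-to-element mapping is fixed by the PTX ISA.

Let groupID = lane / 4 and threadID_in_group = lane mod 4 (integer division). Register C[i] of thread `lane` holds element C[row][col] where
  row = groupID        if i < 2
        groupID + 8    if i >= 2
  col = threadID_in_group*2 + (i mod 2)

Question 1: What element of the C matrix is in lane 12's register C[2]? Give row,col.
11,0

12: gr=3,th=0
[2] (3+8,0*2+0) = (11,0)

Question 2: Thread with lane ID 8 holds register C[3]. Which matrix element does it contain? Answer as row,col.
lane 8: grp=2 (8/4), tig=0 (8%4)
i=3: r=2+8=10, c=0*2+1=1

10,1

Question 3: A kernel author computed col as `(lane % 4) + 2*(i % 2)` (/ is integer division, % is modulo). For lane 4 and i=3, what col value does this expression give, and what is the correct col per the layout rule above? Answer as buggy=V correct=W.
buggy=2 correct=1

`(lane % 4) + 2*(i % 2)`[4,3]->2
lane 4: gid=1 (4/4), tid=0 (4%4)
i=3: r=1+8=9, c=0*2+1=1
col: 2 vs 1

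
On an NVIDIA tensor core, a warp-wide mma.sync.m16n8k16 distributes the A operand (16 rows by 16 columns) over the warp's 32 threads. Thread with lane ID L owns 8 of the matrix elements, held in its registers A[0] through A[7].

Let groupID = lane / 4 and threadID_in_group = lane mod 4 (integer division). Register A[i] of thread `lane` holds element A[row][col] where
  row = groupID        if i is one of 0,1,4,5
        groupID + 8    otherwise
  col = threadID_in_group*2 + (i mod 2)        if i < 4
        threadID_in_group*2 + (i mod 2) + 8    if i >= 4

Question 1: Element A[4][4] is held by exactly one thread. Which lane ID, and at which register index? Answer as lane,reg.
r=4→G=4,rhi=0  c=4→chi=0,T=2,p=0
L=4*4+2=18  i=0*4+0*2+0=0

18,0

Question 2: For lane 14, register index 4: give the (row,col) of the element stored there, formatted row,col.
lane 14: gr=3 (14/4), th=2 (14%4)
i=4: r=3+0=3, c=2*2+0+8=12

3,12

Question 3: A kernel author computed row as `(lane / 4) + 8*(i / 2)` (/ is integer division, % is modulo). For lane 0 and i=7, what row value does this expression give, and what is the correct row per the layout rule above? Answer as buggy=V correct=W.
buggy=24 correct=8

`(lane / 4) + 8*(i / 2)`[0,7]⇒24
0: gr=0,th=0
[7] (0+8,0*2+1+8) = (8,9)
row: 24 vs 8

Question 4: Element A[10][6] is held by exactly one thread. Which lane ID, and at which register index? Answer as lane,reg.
11,2

r=10→G=2,rhi=1  c=6→chi=0,T=3,p=0
L=2*4+3=11  i=0*4+1*2+0=2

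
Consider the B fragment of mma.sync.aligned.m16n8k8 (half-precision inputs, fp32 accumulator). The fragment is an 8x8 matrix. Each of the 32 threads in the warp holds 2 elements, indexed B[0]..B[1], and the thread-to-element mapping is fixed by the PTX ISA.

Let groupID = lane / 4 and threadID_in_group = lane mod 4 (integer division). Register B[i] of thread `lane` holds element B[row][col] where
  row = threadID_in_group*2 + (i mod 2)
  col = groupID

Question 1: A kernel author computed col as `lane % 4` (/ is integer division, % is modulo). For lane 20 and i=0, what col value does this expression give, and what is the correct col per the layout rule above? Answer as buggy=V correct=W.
buggy=0 correct=5

`lane % 4`[20,0]⇒0
lane 20: gr=5 (20/4), th=0 (20%4)
i=0: r=0*2+0=0, c=gr=5
col: 0 vs 5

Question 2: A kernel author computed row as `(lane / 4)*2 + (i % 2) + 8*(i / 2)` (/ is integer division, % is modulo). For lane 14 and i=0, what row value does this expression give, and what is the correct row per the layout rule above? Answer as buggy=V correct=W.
buggy=6 correct=4

`(lane / 4)*2 + (i % 2) + 8*(i / 2)`[14,0]⇒6
L=14⇒gr=14>>2=3, th=14&3=2
[0]⇒row 2·2+0=4  col gr=3
row: 6 vs 4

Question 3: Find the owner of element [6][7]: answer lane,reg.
31,0

c:7=>grp=7  r:6=>tig=3,lo=0
L=7*4+3=31  i=0=0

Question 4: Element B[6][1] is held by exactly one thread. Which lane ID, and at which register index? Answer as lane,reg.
7,0

c=1->g=1  r=6->t=3,b0=0
L=1*4+3=7  i=0=0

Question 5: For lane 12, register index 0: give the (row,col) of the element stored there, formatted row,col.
12: gid=3,tid=0
[0] (0*2+0,3) = (0,3)

0,3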